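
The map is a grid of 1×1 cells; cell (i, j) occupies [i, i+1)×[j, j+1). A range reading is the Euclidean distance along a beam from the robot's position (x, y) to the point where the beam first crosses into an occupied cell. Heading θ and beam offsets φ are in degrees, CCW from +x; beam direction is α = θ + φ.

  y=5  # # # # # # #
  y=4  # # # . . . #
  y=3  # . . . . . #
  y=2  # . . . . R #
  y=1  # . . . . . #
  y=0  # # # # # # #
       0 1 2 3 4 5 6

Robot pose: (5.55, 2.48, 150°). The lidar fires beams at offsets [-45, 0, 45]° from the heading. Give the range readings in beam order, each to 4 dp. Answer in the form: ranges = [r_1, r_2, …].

ranges = [2.6089, 3.0400, 4.7105]

beam 1: φ=-45°, α=105°
  direction (-0.2588, 0.9659); cell (5,2); t to first gridline: x 2.1250, y 0.5383 (then +3.8637 / +1.0353)
    (5,3) via y @ 0.5383
    (5,4) via y @ 1.5736
    (4,4) via x @ 2.1250
    (4,5) via y @ 2.6089  # hit
  → r_1 = 2.6089
beam 2: φ=0°, α=150°
  direction (-0.8660, 0.5000); cell (5,2); t to first gridline: x 0.6351, y 1.0400 (then +1.1547 / +2.0000)
    (4,2) via x @ 0.6351
    (4,3) via y @ 1.0400
    (3,3) via x @ 1.7898
    (2,3) via x @ 2.9445
    (2,4) via y @ 3.0400  # hit
  → r_2 = 3.0400
beam 3: φ=45°, α=195°
  direction (-0.9659, -0.2588); cell (5,2); t to first gridline: x 0.5694, y 1.8546 (then +1.0353 / +3.8637)
    (4,2) via x @ 0.5694
    (3,2) via x @ 1.6047
    (3,1) via y @ 1.8546
    (2,1) via x @ 2.6400
    (1,1) via x @ 3.6752
    (0,1) via x @ 4.7105  # hit
  → r_3 = 4.7105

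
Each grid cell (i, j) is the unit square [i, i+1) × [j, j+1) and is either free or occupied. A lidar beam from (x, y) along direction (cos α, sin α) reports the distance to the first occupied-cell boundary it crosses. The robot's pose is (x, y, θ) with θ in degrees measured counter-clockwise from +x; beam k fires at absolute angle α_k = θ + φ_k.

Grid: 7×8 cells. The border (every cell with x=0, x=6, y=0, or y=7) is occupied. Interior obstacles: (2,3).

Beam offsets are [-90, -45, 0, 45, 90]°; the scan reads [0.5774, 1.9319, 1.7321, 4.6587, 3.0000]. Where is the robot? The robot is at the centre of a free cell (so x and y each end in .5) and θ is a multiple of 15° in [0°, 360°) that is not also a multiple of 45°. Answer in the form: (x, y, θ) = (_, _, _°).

Enumerate (i+0.5, j+0.5, θ) over the 29 free cells and 16 admissible headings. For each, cast all 5 beams and compare to the given ranges.
  (2.5, 4.5, 345°): beam 1 = 0.5176 ≠ 0.5774 ✗
  (1.5, 1.5, 150°): beam 1 = 1.7321 ≠ 0.5774 ✗
  (2.5, 6.5, 60°): beam 1 = 4.0415 ≠ 0.5774 ✗
  (1.5, 5.5, 240°): beam 2 = 0.5176 ≠ 1.9319 ✗
  …
  (1.5, 5.5, 300°): r_1=0.5774, r_2=1.9319, r_3=1.7321, r_4=4.6587, r_5=3.0000 — all match ✓
Only this pose fits every beam.

(x, y, θ) = (1.5, 5.5, 300°)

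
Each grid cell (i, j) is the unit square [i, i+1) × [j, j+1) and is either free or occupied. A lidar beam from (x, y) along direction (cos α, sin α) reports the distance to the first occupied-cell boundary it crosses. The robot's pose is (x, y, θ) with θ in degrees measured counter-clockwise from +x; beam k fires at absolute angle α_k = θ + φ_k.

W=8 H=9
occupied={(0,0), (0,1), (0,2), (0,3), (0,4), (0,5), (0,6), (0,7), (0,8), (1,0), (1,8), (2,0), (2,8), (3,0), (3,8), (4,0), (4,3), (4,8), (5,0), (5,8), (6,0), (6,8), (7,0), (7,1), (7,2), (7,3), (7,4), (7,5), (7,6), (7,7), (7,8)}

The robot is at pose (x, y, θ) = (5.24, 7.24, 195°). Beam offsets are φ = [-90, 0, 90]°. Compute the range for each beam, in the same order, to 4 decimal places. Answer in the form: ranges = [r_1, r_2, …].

ranges = [0.7868, 4.3896, 6.4601]

beam 1: φ=-90°, α=105°
  cosα=-0.2588 sinα=0.9659 | (5,7) | tMaxX 0.9273 tMaxY 0.7868 | tΔX 3.8637 tΔY 1.0353
    t=0.7868 [y] (5,8) — stop
  → r_1 = 0.7868
beam 2: φ=0°, α=195°
  cosα=-0.9659 sinα=-0.2588 | (5,7) | tMaxX 0.2485 tMaxY 0.9273 | tΔX 1.0353 tΔY 3.8637
    t=0.2485 [x] (4,7)
    t=0.9273 [y] (4,6)
    t=1.2837 [x] (3,6)
    t=2.3190 [x] (2,6)
    t=3.3543 [x] (1,6)
    t=4.3896 [x] (0,6) — stop
  → r_2 = 4.3896
beam 3: φ=90°, α=285°
  cosα=0.2588 sinα=-0.9659 | (5,7) | tMaxX 2.9364 tMaxY 0.2485 | tΔX 3.8637 tΔY 1.0353
    t=0.2485 [y] (5,6)
    t=1.2837 [y] (5,5)
    t=2.3190 [y] (5,4)
    t=2.9364 [x] (6,4)
    t=3.3543 [y] (6,3)
    t=4.3896 [y] (6,2)
    t=5.4248 [y] (6,1)
    t=6.4601 [y] (6,0) — stop
  → r_3 = 6.4601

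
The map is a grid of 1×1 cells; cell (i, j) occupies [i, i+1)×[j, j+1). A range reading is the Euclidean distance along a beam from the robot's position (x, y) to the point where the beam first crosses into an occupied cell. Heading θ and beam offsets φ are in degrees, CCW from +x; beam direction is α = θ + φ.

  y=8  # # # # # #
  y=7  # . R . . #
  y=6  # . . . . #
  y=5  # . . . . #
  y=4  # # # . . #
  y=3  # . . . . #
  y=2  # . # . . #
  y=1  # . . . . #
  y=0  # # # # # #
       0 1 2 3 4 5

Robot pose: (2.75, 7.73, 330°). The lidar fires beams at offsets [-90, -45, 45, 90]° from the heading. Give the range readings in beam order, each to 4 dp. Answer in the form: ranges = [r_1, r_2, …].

ranges = [3.1523, 6.9674, 1.0432, 0.3118]

beam 1: φ=-90°, α=240°
  dir = (cos 240°, sin 240°) = (-0.5000, -0.8660); from cell (2,7)
  next x-line at t=1.5000, next y-line at t=0.8429; Δt_x=2.0000, Δt_y=1.1547
    y: enter (2,6) at t=0.8429
    x: enter (1,6) at t=1.5000
    y: enter (1,5) at t=1.9976
    y: enter (1,4) at t=3.1523 ← occupied
  → r_1 = 3.1523
beam 2: φ=-45°, α=285°
  dir = (cos 285°, sin 285°) = (0.2588, -0.9659); from cell (2,7)
  next x-line at t=0.9659, next y-line at t=0.7558; Δt_x=3.8637, Δt_y=1.0353
    y: enter (2,6) at t=0.7558
    x: enter (3,6) at t=0.9659
    y: enter (3,5) at t=1.7910
    y: enter (3,4) at t=2.8263
    y: enter (3,3) at t=3.8616
    x: enter (4,3) at t=4.8296
    y: enter (4,2) at t=4.8969
    y: enter (4,1) at t=5.9321
    y: enter (4,0) at t=6.9674 ← occupied
  → r_2 = 6.9674
beam 3: φ=45°, α=15°
  dir = (cos 15°, sin 15°) = (0.9659, 0.2588); from cell (2,7)
  next x-line at t=0.2588, next y-line at t=1.0432; Δt_x=1.0353, Δt_y=3.8637
    x: enter (3,7) at t=0.2588
    y: enter (3,8) at t=1.0432 ← occupied
  → r_3 = 1.0432
beam 4: φ=90°, α=60°
  dir = (cos 60°, sin 60°) = (0.5000, 0.8660); from cell (2,7)
  next x-line at t=0.5000, next y-line at t=0.3118; Δt_x=2.0000, Δt_y=1.1547
    y: enter (2,8) at t=0.3118 ← occupied
  → r_4 = 0.3118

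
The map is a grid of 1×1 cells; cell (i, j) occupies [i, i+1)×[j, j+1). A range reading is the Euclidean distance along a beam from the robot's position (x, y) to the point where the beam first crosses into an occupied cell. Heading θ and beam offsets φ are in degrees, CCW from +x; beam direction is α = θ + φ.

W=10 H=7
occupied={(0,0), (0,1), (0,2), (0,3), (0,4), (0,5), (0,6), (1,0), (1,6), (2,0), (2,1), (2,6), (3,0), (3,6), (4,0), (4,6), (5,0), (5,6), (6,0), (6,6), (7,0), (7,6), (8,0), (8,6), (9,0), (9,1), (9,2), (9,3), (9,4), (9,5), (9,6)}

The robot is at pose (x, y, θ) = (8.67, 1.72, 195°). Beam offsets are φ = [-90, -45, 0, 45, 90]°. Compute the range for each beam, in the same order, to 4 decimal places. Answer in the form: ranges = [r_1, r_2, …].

beam 1: φ=-90°, α=105°
  cosα=-0.2588 sinα=0.9659 | (8,1) | tMaxX 2.5887 tMaxY 0.2899 | tΔX 3.8637 tΔY 1.0353
    t=0.2899 [y] (8,2)
    t=1.3252 [y] (8,3)
    t=2.3604 [y] (8,4)
    t=2.5887 [x] (7,4)
    t=3.3957 [y] (7,5)
    t=4.4310 [y] (7,6) — stop
  → r_1 = 4.4310
beam 2: φ=-45°, α=150°
  cosα=-0.8660 sinα=0.5000 | (8,1) | tMaxX 0.7736 tMaxY 0.5600 | tΔX 1.1547 tΔY 2.0000
    t=0.5600 [y] (8,2)
    t=0.7736 [x] (7,2)
    t=1.9283 [x] (6,2)
    t=2.5600 [y] (6,3)
    t=3.0831 [x] (5,3)
    t=4.2378 [x] (4,3)
    t=4.5600 [y] (4,4)
    t=5.3925 [x] (3,4)
    t=6.5472 [x] (2,4)
    t=6.5600 [y] (2,5)
    t=7.7019 [x] (1,5)
    t=8.5600 [y] (1,6) — stop
  → r_2 = 8.5600
beam 3: φ=0°, α=195°
  cosα=-0.9659 sinα=-0.2588 | (8,1) | tMaxX 0.6936 tMaxY 2.7819 | tΔX 1.0353 tΔY 3.8637
    t=0.6936 [x] (7,1)
    t=1.7289 [x] (6,1)
    t=2.7642 [x] (5,1)
    t=2.7819 [y] (5,0) — stop
  → r_3 = 2.7819
beam 4: φ=45°, α=240°
  cosα=-0.5000 sinα=-0.8660 | (8,1) | tMaxX 1.3400 tMaxY 0.8314 | tΔX 2.0000 tΔY 1.1547
    t=0.8314 [y] (8,0) — stop
  → r_4 = 0.8314
beam 5: φ=90°, α=285°
  cosα=0.2588 sinα=-0.9659 | (8,1) | tMaxX 1.2750 tMaxY 0.7454 | tΔX 3.8637 tΔY 1.0353
    t=0.7454 [y] (8,0) — stop
  → r_5 = 0.7454

ranges = [4.4310, 8.5600, 2.7819, 0.8314, 0.7454]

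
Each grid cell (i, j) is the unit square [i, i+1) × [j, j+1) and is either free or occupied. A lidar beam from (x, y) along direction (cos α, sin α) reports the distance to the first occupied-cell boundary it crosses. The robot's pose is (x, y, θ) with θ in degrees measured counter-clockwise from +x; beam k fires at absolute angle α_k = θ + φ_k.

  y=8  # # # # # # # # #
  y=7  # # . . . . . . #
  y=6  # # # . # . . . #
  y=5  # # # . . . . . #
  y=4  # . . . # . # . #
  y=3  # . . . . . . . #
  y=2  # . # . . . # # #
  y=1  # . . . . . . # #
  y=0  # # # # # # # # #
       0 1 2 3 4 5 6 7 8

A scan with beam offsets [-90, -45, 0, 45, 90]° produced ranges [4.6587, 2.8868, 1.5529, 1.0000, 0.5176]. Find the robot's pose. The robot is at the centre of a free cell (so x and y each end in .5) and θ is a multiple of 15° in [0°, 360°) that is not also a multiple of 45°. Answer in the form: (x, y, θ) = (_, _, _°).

(x, y, θ) = (1.5, 3.5, 75°)

Enumerate (i+0.5, j+0.5, θ) over the 37 free cells and 16 admissible headings. For each, cast all 5 beams and compare to the given ranges.
  (7.5, 4.5, 210°): beam 1 = 4.0415 ≠ 4.6587 ✗
  (2.5, 4.5, 150°): beam 1 = 0.5774 ≠ 4.6587 ✗
  (7.5, 6.5, 165°): beam 1 = 1.5529 ≠ 4.6587 ✗
  (3.5, 5.5, 30°): beam 1 = 1.0000 ≠ 4.6587 ✗
  …
  (1.5, 3.5, 75°): r_1=4.6587, r_2=2.8868, r_3=1.5529, r_4=1.0000, r_5=0.5176 — all match ✓
Unique over the lattice → pose = (1.5, 3.5, 75°).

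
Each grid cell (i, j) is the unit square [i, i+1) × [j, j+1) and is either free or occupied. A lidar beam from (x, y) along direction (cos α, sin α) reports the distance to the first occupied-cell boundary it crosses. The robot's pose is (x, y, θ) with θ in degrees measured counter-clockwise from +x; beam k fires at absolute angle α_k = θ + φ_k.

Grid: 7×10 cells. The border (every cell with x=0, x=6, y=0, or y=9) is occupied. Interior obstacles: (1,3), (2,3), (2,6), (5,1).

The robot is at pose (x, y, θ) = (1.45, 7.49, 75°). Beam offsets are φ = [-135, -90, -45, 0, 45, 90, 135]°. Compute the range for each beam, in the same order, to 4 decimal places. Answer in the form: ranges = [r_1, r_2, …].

ranges = [1.1000, 4.7105, 3.0200, 1.5633, 0.9000, 0.4659, 0.5196]

beam 1: φ=-135°, α=300°
  d=(0.5000,-0.8660)  start (1,7)  tX=1.1000 tY=0.5658  stride 1/|dx|=2.0000 1/|dy|=1.1547
    cross y-line → (1,6), t=0.5658
    cross x-line → (2,6), t=1.1000 (wall)
  → r_1 = 1.1000
beam 2: φ=-90°, α=345°
  d=(0.9659,-0.2588)  start (1,7)  tX=0.5694 tY=1.8932  stride 1/|dx|=1.0353 1/|dy|=3.8637
    cross x-line → (2,7), t=0.5694
    cross x-line → (3,7), t=1.6047
    cross y-line → (3,6), t=1.8932
    cross x-line → (4,6), t=2.6400
    cross x-line → (5,6), t=3.6752
    cross x-line → (6,6), t=4.7105 (wall)
  → r_2 = 4.7105
beam 3: φ=-45°, α=30°
  d=(0.8660,0.5000)  start (1,7)  tX=0.6351 tY=1.0200  stride 1/|dx|=1.1547 1/|dy|=2.0000
    cross x-line → (2,7), t=0.6351
    cross y-line → (2,8), t=1.0200
    cross x-line → (3,8), t=1.7898
    cross x-line → (4,8), t=2.9445
    cross y-line → (4,9), t=3.0200 (wall)
  → r_3 = 3.0200
beam 4: φ=0°, α=75°
  d=(0.2588,0.9659)  start (1,7)  tX=2.1250 tY=0.5280  stride 1/|dx|=3.8637 1/|dy|=1.0353
    cross y-line → (1,8), t=0.5280
    cross y-line → (1,9), t=1.5633 (wall)
  → r_4 = 1.5633
beam 5: φ=45°, α=120°
  d=(-0.5000,0.8660)  start (1,7)  tX=0.9000 tY=0.5889  stride 1/|dx|=2.0000 1/|dy|=1.1547
    cross y-line → (1,8), t=0.5889
    cross x-line → (0,8), t=0.9000 (wall)
  → r_5 = 0.9000
beam 6: φ=90°, α=165°
  d=(-0.9659,0.2588)  start (1,7)  tX=0.4659 tY=1.9705  stride 1/|dx|=1.0353 1/|dy|=3.8637
    cross x-line → (0,7), t=0.4659 (wall)
  → r_6 = 0.4659
beam 7: φ=135°, α=210°
  d=(-0.8660,-0.5000)  start (1,7)  tX=0.5196 tY=0.9800  stride 1/|dx|=1.1547 1/|dy|=2.0000
    cross x-line → (0,7), t=0.5196 (wall)
  → r_7 = 0.5196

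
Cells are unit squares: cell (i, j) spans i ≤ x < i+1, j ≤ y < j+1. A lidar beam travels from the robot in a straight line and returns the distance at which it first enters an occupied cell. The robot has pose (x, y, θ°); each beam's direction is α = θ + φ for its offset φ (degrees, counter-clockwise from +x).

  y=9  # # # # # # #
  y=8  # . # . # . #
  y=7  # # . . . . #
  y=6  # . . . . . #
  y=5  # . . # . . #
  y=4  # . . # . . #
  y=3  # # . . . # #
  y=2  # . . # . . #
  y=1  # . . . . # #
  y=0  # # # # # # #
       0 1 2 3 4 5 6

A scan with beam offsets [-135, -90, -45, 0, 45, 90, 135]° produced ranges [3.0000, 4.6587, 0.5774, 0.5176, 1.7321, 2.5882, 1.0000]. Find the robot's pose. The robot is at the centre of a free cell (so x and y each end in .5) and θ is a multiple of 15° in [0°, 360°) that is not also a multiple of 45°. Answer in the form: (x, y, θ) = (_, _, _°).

Enumerate (i+0.5, j+0.5, θ) over the 31 free cells and 16 admissible headings. For each, cast all 7 beams and compare to the given ranges.
  (1.5, 1.5, 210°): beam 1 = 1.5529 ≠ 3.0000 ✗
  (1.5, 4.5, 330°): beam 1 = 0.5176 ≠ 3.0000 ✗
  (3.5, 7.5, 210°): beam 1 = 1.5529 ≠ 3.0000 ✗
  (3.5, 8.5, 150°): beam 1 = 0.5176 ≠ 3.0000 ✗
  …
  (4.5, 4.5, 195°): r_1=3.0000, r_2=4.6587, r_3=0.5774, r_4=0.5176, r_5=1.7321, r_6=2.5882, r_7=1.0000 — all match ✓
Unique over the lattice → pose = (4.5, 4.5, 195°).

(x, y, θ) = (4.5, 4.5, 195°)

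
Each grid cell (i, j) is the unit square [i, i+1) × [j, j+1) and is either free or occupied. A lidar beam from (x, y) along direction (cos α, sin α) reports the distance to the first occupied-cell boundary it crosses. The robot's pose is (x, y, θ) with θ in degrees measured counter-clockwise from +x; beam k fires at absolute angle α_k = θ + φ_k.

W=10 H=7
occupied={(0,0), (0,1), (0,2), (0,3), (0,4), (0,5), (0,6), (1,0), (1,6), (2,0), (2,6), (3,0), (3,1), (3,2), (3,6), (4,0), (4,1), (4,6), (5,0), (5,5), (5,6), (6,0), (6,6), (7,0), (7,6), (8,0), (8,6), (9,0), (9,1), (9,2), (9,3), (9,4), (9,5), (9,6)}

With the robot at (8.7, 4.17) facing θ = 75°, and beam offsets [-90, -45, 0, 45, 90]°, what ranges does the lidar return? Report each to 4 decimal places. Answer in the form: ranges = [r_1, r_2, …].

ranges = [0.3106, 0.3464, 1.1591, 2.1131, 3.2069]

beam 1: φ=-90°, α=345°
  direction (0.9659, -0.2588); cell (8,4); t to first gridline: x 0.3106, y 0.6568 (then +1.0353 / +3.8637)
    (9,4) via x @ 0.3106  # hit
  → r_1 = 0.3106
beam 2: φ=-45°, α=30°
  direction (0.8660, 0.5000); cell (8,4); t to first gridline: x 0.3464, y 1.6600 (then +1.1547 / +2.0000)
    (9,4) via x @ 0.3464  # hit
  → r_2 = 0.3464
beam 3: φ=0°, α=75°
  direction (0.2588, 0.9659); cell (8,4); t to first gridline: x 1.1591, y 0.8593 (then +3.8637 / +1.0353)
    (8,5) via y @ 0.8593
    (9,5) via x @ 1.1591  # hit
  → r_3 = 1.1591
beam 4: φ=45°, α=120°
  direction (-0.5000, 0.8660); cell (8,4); t to first gridline: x 1.4000, y 0.9584 (then +2.0000 / +1.1547)
    (8,5) via y @ 0.9584
    (7,5) via x @ 1.4000
    (7,6) via y @ 2.1131  # hit
  → r_4 = 2.1131
beam 5: φ=90°, α=165°
  direction (-0.9659, 0.2588); cell (8,4); t to first gridline: x 0.7247, y 3.2069 (then +1.0353 / +3.8637)
    (7,4) via x @ 0.7247
    (6,4) via x @ 1.7600
    (5,4) via x @ 2.7952
    (5,5) via y @ 3.2069  # hit
  → r_5 = 3.2069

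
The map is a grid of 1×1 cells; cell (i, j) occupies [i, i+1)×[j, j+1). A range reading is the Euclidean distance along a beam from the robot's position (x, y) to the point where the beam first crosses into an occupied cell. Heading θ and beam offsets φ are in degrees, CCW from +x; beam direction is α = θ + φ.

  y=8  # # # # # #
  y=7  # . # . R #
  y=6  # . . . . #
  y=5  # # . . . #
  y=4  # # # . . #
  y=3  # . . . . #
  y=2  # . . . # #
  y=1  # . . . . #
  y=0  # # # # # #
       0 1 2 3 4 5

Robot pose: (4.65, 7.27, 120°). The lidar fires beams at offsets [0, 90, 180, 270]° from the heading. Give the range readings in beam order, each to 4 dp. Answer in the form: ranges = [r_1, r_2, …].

ranges = [0.8429, 3.0600, 0.7000, 0.4041]

beam 1: φ=0°, α=120°
  dir = (cos 120°, sin 120°) = (-0.5000, 0.8660); from cell (4,7)
  next x-line at t=1.3000, next y-line at t=0.8429; Δt_x=2.0000, Δt_y=1.1547
    y: enter (4,8) at t=0.8429 ← occupied
  → r_1 = 0.8429
beam 2: φ=90°, α=210°
  dir = (cos 210°, sin 210°) = (-0.8660, -0.5000); from cell (4,7)
  next x-line at t=0.7506, next y-line at t=0.5400; Δt_x=1.1547, Δt_y=2.0000
    y: enter (4,6) at t=0.5400
    x: enter (3,6) at t=0.7506
    x: enter (2,6) at t=1.9053
    y: enter (2,5) at t=2.5400
    x: enter (1,5) at t=3.0600 ← occupied
  → r_2 = 3.0600
beam 3: φ=180°, α=300°
  dir = (cos 300°, sin 300°) = (0.5000, -0.8660); from cell (4,7)
  next x-line at t=0.7000, next y-line at t=0.3118; Δt_x=2.0000, Δt_y=1.1547
    y: enter (4,6) at t=0.3118
    x: enter (5,6) at t=0.7000 ← occupied
  → r_3 = 0.7000
beam 4: φ=270°, α=30°
  dir = (cos 30°, sin 30°) = (0.8660, 0.5000); from cell (4,7)
  next x-line at t=0.4041, next y-line at t=1.4600; Δt_x=1.1547, Δt_y=2.0000
    x: enter (5,7) at t=0.4041 ← occupied
  → r_4 = 0.4041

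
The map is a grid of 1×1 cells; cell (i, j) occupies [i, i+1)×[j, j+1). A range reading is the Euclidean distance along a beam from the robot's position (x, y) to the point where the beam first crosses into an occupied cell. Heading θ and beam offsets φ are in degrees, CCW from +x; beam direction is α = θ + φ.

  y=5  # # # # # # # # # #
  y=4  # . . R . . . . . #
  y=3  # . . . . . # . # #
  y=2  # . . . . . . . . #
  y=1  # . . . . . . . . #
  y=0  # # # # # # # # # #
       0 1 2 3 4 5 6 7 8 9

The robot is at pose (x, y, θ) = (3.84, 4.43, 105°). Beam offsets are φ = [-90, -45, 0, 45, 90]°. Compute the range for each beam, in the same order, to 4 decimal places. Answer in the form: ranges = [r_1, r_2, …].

beam 1: φ=-90°, α=15°
  d=(0.9659,0.2588)  start (3,4)  tX=0.1656 tY=2.2023  stride 1/|dx|=1.0353 1/|dy|=3.8637
    cross x-line → (4,4), t=0.1656
    cross x-line → (5,4), t=1.2009
    cross y-line → (5,5), t=2.2023 (wall)
  → r_1 = 2.2023
beam 2: φ=-45°, α=60°
  d=(0.5000,0.8660)  start (3,4)  tX=0.3200 tY=0.6582  stride 1/|dx|=2.0000 1/|dy|=1.1547
    cross x-line → (4,4), t=0.3200
    cross y-line → (4,5), t=0.6582 (wall)
  → r_2 = 0.6582
beam 3: φ=0°, α=105°
  d=(-0.2588,0.9659)  start (3,4)  tX=3.2455 tY=0.5901  stride 1/|dx|=3.8637 1/|dy|=1.0353
    cross y-line → (3,5), t=0.5901 (wall)
  → r_3 = 0.5901
beam 4: φ=45°, α=150°
  d=(-0.8660,0.5000)  start (3,4)  tX=0.9699 tY=1.1400  stride 1/|dx|=1.1547 1/|dy|=2.0000
    cross x-line → (2,4), t=0.9699
    cross y-line → (2,5), t=1.1400 (wall)
  → r_4 = 1.1400
beam 5: φ=90°, α=195°
  d=(-0.9659,-0.2588)  start (3,4)  tX=0.8696 tY=1.6614  stride 1/|dx|=1.0353 1/|dy|=3.8637
    cross x-line → (2,4), t=0.8696
    cross y-line → (2,3), t=1.6614
    cross x-line → (1,3), t=1.9049
    cross x-line → (0,3), t=2.9402 (wall)
  → r_5 = 2.9402

ranges = [2.2023, 0.6582, 0.5901, 1.1400, 2.9402]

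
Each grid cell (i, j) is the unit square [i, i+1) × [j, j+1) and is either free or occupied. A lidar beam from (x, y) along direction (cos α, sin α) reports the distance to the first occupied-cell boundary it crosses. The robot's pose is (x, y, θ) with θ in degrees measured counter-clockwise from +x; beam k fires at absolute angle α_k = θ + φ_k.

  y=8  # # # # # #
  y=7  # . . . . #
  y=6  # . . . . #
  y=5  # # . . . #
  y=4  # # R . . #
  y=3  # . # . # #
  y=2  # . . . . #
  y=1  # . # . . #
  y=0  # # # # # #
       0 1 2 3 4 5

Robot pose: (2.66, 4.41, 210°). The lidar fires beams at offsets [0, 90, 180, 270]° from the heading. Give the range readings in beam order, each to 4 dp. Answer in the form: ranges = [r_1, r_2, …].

beam 1: φ=0°, α=210°
  dir = (cos 210°, sin 210°) = (-0.8660, -0.5000); from cell (2,4)
  next x-line at t=0.7621, next y-line at t=0.8200; Δt_x=1.1547, Δt_y=2.0000
    x: enter (1,4) at t=0.7621 ← occupied
  → r_1 = 0.7621
beam 2: φ=90°, α=300°
  dir = (cos 300°, sin 300°) = (0.5000, -0.8660); from cell (2,4)
  next x-line at t=0.6800, next y-line at t=0.4734; Δt_x=2.0000, Δt_y=1.1547
    y: enter (2,3) at t=0.4734 ← occupied
  → r_2 = 0.4734
beam 3: φ=180°, α=30°
  dir = (cos 30°, sin 30°) = (0.8660, 0.5000); from cell (2,4)
  next x-line at t=0.3926, next y-line at t=1.1800; Δt_x=1.1547, Δt_y=2.0000
    x: enter (3,4) at t=0.3926
    y: enter (3,5) at t=1.1800
    x: enter (4,5) at t=1.5473
    x: enter (5,5) at t=2.7020 ← occupied
  → r_3 = 2.7020
beam 4: φ=270°, α=120°
  dir = (cos 120°, sin 120°) = (-0.5000, 0.8660); from cell (2,4)
  next x-line at t=1.3200, next y-line at t=0.6813; Δt_x=2.0000, Δt_y=1.1547
    y: enter (2,5) at t=0.6813
    x: enter (1,5) at t=1.3200 ← occupied
  → r_4 = 1.3200

ranges = [0.7621, 0.4734, 2.7020, 1.3200]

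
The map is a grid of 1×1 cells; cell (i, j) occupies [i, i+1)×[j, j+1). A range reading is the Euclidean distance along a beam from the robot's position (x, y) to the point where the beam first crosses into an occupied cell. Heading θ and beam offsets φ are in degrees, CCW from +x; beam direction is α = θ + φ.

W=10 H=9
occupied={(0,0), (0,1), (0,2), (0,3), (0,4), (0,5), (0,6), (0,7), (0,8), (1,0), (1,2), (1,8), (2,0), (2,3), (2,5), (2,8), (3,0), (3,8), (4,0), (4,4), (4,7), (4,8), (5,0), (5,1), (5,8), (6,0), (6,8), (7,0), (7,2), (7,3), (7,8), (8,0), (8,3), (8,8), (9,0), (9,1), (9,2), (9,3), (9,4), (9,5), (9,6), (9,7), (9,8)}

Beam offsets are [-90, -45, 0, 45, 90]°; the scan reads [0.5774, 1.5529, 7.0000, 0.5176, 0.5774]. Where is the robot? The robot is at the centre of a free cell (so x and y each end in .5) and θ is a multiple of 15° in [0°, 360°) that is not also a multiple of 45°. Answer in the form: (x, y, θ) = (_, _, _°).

(x, y, θ) = (2.5, 4.5, 30°)

Enumerate (i+0.5, j+0.5, θ) over the 47 free cells and 16 admissible headings. For each, cast all 5 beams and compare to the given ranges.
  (6.5, 2.5, 330°): beam 1 = 1.0000 ≠ 0.5774 ✗
  (8.5, 6.5, 285°): beam 1 = 5.6940 ≠ 0.5774 ✗
  (6.5, 7.5, 75°): beam 1 = 2.5882 ≠ 0.5774 ✗
  (3.5, 1.5, 75°): beam 1 = 1.5529 ≠ 0.5774 ✗
  (2.5, 1.5, 120°): beam 1 = 7.5056 ≠ 0.5774 ✗
  …
  (2.5, 4.5, 30°): r_1=0.5774, r_2=1.5529, r_3=7.0000, r_4=0.5176, r_5=0.5774 — all match ✓
Unique over the lattice → pose = (2.5, 4.5, 30°).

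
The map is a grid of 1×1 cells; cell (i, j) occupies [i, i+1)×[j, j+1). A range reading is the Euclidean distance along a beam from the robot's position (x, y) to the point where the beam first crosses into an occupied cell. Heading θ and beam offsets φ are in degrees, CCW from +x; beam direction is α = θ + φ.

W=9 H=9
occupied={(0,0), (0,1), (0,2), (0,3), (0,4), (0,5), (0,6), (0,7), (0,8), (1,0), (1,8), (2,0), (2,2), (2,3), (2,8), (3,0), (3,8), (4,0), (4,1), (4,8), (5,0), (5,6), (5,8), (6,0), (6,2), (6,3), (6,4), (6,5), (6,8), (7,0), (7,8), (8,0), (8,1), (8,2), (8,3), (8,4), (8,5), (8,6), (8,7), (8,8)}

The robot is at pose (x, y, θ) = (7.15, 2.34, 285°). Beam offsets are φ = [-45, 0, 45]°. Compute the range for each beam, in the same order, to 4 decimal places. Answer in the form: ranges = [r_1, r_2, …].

ranges = [0.3000, 1.3873, 0.9815]

beam 1: φ=-45°, α=240°
  cosα=-0.5000 sinα=-0.8660 | (7,2) | tMaxX 0.3000 tMaxY 0.3926 | tΔX 2.0000 tΔY 1.1547
    t=0.3000 [x] (6,2) — stop
  → r_1 = 0.3000
beam 2: φ=0°, α=285°
  cosα=0.2588 sinα=-0.9659 | (7,2) | tMaxX 3.2841 tMaxY 0.3520 | tΔX 3.8637 tΔY 1.0353
    t=0.3520 [y] (7,1)
    t=1.3873 [y] (7,0) — stop
  → r_2 = 1.3873
beam 3: φ=45°, α=330°
  cosα=0.8660 sinα=-0.5000 | (7,2) | tMaxX 0.9815 tMaxY 0.6800 | tΔX 1.1547 tΔY 2.0000
    t=0.6800 [y] (7,1)
    t=0.9815 [x] (8,1) — stop
  → r_3 = 0.9815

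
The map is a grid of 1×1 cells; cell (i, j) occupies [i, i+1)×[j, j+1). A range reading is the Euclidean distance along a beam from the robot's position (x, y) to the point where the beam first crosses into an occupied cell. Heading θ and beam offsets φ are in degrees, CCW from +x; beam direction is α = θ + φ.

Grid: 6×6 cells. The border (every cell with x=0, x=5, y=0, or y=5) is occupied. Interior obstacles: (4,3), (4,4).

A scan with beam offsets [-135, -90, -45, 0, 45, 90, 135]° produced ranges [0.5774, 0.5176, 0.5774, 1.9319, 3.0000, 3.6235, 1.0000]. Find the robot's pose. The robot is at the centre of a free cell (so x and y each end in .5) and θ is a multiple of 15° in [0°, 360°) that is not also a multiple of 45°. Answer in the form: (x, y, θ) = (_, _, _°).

The pose lattice has 14·16 = 224 candidates. Test each by forward raycasting.
  (4.5, 2.5, 120°): beam 1 = 0.5176 ≠ 0.5774 ✗
  (3.5, 3.5, 210°): beam 1 = 1.5529 ≠ 0.5774 ✗
  (1.5, 4.5, 30°): beam 1 = 1.9319 ≠ 0.5774 ✗
  (2.5, 1.5, 15°): beam 3 = 1.0000 ≠ 0.5774 ✗
  …
  (1.5, 1.5, 345°): r_1=0.5774, r_2=0.5176, r_3=0.5774, r_4=1.9319, r_5=3.0000, r_6=3.6235, r_7=1.0000 — all match ✓
No second candidate reproduces the full scan.

(x, y, θ) = (1.5, 1.5, 345°)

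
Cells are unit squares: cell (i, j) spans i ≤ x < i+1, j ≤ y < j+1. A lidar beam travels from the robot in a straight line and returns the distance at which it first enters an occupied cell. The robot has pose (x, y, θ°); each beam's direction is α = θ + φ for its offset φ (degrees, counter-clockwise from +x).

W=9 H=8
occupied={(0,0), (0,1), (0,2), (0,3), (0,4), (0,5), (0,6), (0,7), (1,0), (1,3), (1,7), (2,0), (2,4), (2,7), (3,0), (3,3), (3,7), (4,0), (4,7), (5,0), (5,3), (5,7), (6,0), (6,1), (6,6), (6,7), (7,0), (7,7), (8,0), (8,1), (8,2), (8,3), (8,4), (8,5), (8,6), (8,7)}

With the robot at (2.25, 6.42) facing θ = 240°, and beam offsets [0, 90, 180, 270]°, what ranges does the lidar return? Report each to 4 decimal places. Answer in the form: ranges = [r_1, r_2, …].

ranges = [2.5000, 6.6395, 0.6697, 1.1600]

beam 1: φ=0°, α=240°
  d=(-0.5000,-0.8660)  start (2,6)  tX=0.5000 tY=0.4850  stride 1/|dx|=2.0000 1/|dy|=1.1547
    cross y-line → (2,5), t=0.4850
    cross x-line → (1,5), t=0.5000
    cross y-line → (1,4), t=1.6397
    cross x-line → (0,4), t=2.5000 (wall)
  → r_1 = 2.5000
beam 2: φ=90°, α=330°
  d=(0.8660,-0.5000)  start (2,6)  tX=0.8660 tY=0.8400  stride 1/|dx|=1.1547 1/|dy|=2.0000
    cross y-line → (2,5), t=0.8400
    cross x-line → (3,5), t=0.8660
    cross x-line → (4,5), t=2.0207
    cross y-line → (4,4), t=2.8400
    cross x-line → (5,4), t=3.1754
    cross x-line → (6,4), t=4.3301
    cross y-line → (6,3), t=4.8400
    cross x-line → (7,3), t=5.4848
    cross x-line → (8,3), t=6.6395 (wall)
  → r_2 = 6.6395
beam 3: φ=180°, α=60°
  d=(0.5000,0.8660)  start (2,6)  tX=1.5000 tY=0.6697  stride 1/|dx|=2.0000 1/|dy|=1.1547
    cross y-line → (2,7), t=0.6697 (wall)
  → r_3 = 0.6697
beam 4: φ=270°, α=150°
  d=(-0.8660,0.5000)  start (2,6)  tX=0.2887 tY=1.1600  stride 1/|dx|=1.1547 1/|dy|=2.0000
    cross x-line → (1,6), t=0.2887
    cross y-line → (1,7), t=1.1600 (wall)
  → r_4 = 1.1600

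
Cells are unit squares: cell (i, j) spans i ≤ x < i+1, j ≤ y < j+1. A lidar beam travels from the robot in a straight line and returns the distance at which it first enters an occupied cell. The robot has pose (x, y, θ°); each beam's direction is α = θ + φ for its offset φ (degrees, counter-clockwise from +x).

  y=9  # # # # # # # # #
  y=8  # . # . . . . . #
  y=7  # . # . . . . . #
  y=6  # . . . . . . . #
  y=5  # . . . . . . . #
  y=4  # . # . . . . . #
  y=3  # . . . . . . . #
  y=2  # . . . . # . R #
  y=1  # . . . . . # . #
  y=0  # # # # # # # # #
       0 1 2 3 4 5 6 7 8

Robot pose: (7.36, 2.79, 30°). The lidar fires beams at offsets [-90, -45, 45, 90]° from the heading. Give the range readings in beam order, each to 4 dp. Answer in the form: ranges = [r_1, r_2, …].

ranges = [1.2800, 0.6626, 2.4728, 7.1707]

beam 1: φ=-90°, α=300°
  dir = (cos 300°, sin 300°) = (0.5000, -0.8660); from cell (7,2)
  next x-line at t=1.2800, next y-line at t=0.9122; Δt_x=2.0000, Δt_y=1.1547
    y: enter (7,1) at t=0.9122
    x: enter (8,1) at t=1.2800 ← occupied
  → r_1 = 1.2800
beam 2: φ=-45°, α=345°
  dir = (cos 345°, sin 345°) = (0.9659, -0.2588); from cell (7,2)
  next x-line at t=0.6626, next y-line at t=3.0523; Δt_x=1.0353, Δt_y=3.8637
    x: enter (8,2) at t=0.6626 ← occupied
  → r_2 = 0.6626
beam 3: φ=45°, α=75°
  dir = (cos 75°, sin 75°) = (0.2588, 0.9659); from cell (7,2)
  next x-line at t=2.4728, next y-line at t=0.2174; Δt_x=3.8637, Δt_y=1.0353
    y: enter (7,3) at t=0.2174
    y: enter (7,4) at t=1.2527
    y: enter (7,5) at t=2.2880
    x: enter (8,5) at t=2.4728 ← occupied
  → r_3 = 2.4728
beam 4: φ=90°, α=120°
  dir = (cos 120°, sin 120°) = (-0.5000, 0.8660); from cell (7,2)
  next x-line at t=0.7200, next y-line at t=0.2425; Δt_x=2.0000, Δt_y=1.1547
    y: enter (7,3) at t=0.2425
    x: enter (6,3) at t=0.7200
    y: enter (6,4) at t=1.3972
    y: enter (6,5) at t=2.5519
    x: enter (5,5) at t=2.7200
    y: enter (5,6) at t=3.7066
    x: enter (4,6) at t=4.7200
    y: enter (4,7) at t=4.8613
    y: enter (4,8) at t=6.0160
    x: enter (3,8) at t=6.7200
    y: enter (3,9) at t=7.1707 ← occupied
  → r_4 = 7.1707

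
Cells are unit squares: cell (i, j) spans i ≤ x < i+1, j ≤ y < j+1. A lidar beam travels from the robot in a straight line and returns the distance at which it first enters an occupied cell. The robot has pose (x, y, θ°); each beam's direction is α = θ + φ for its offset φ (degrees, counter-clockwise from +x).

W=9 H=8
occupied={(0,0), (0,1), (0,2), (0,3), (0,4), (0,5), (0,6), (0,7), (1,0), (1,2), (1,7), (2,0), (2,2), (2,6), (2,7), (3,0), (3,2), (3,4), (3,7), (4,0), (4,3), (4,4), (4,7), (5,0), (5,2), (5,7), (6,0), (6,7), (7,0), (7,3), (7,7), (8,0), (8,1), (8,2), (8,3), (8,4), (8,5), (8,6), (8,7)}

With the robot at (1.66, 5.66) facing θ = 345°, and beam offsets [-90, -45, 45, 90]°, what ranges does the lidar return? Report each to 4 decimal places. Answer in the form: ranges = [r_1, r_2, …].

beam 1: φ=-90°, α=255°
  direction (-0.2588, -0.9659); cell (1,5); t to first gridline: x 2.5500, y 0.6833 (then +3.8637 / +1.0353)
    (1,4) via y @ 0.6833
    (1,3) via y @ 1.7186
    (0,3) via x @ 2.5500  # hit
  → r_1 = 2.5500
beam 2: φ=-45°, α=300°
  direction (0.5000, -0.8660); cell (1,5); t to first gridline: x 0.6800, y 0.7621 (then +2.0000 / +1.1547)
    (2,5) via x @ 0.6800
    (2,4) via y @ 0.7621
    (2,3) via y @ 1.9168
    (3,3) via x @ 2.6800
    (3,2) via y @ 3.0715  # hit
  → r_2 = 3.0715
beam 3: φ=45°, α=30°
  direction (0.8660, 0.5000); cell (1,5); t to first gridline: x 0.3926, y 0.6800 (then +1.1547 / +2.0000)
    (2,5) via x @ 0.3926
    (2,6) via y @ 0.6800  # hit
  → r_3 = 0.6800
beam 4: φ=90°, α=75°
  direction (0.2588, 0.9659); cell (1,5); t to first gridline: x 1.3137, y 0.3520 (then +3.8637 / +1.0353)
    (1,6) via y @ 0.3520
    (2,6) via x @ 1.3137  # hit
  → r_4 = 1.3137

ranges = [2.5500, 3.0715, 0.6800, 1.3137]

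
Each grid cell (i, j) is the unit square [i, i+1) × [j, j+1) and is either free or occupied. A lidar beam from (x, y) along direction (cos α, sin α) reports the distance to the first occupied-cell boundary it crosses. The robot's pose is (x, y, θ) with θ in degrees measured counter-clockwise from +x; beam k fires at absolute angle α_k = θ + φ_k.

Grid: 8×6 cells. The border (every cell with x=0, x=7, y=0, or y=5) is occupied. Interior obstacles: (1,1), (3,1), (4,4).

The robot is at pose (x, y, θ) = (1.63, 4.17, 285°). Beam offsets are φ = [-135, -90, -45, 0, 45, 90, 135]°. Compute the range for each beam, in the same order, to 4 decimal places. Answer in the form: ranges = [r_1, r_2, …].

beam 1: φ=-135°, α=150°
  dir = (cos 150°, sin 150°) = (-0.8660, 0.5000); from cell (1,4)
  next x-line at t=0.7275, next y-line at t=1.6600; Δt_x=1.1547, Δt_y=2.0000
    x: enter (0,4) at t=0.7275 ← occupied
  → r_1 = 0.7275
beam 2: φ=-90°, α=195°
  dir = (cos 195°, sin 195°) = (-0.9659, -0.2588); from cell (1,4)
  next x-line at t=0.6522, next y-line at t=0.6568; Δt_x=1.0353, Δt_y=3.8637
    x: enter (0,4) at t=0.6522 ← occupied
  → r_2 = 0.6522
beam 3: φ=-45°, α=240°
  dir = (cos 240°, sin 240°) = (-0.5000, -0.8660); from cell (1,4)
  next x-line at t=1.2600, next y-line at t=0.1963; Δt_x=2.0000, Δt_y=1.1547
    y: enter (1,3) at t=0.1963
    x: enter (0,3) at t=1.2600 ← occupied
  → r_3 = 1.2600
beam 4: φ=0°, α=285°
  dir = (cos 285°, sin 285°) = (0.2588, -0.9659); from cell (1,4)
  next x-line at t=1.4296, next y-line at t=0.1760; Δt_x=3.8637, Δt_y=1.0353
    y: enter (1,3) at t=0.1760
    y: enter (1,2) at t=1.2113
    x: enter (2,2) at t=1.4296
    y: enter (2,1) at t=2.2465
    y: enter (2,0) at t=3.2818 ← occupied
  → r_4 = 3.2818
beam 5: φ=45°, α=330°
  dir = (cos 330°, sin 330°) = (0.8660, -0.5000); from cell (1,4)
  next x-line at t=0.4272, next y-line at t=0.3400; Δt_x=1.1547, Δt_y=2.0000
    y: enter (1,3) at t=0.3400
    x: enter (2,3) at t=0.4272
    x: enter (3,3) at t=1.5819
    y: enter (3,2) at t=2.3400
    x: enter (4,2) at t=2.7366
    x: enter (5,2) at t=3.8913
    y: enter (5,1) at t=4.3400
    x: enter (6,1) at t=5.0460
    x: enter (7,1) at t=6.2007 ← occupied
  → r_5 = 6.2007
beam 6: φ=90°, α=15°
  dir = (cos 15°, sin 15°) = (0.9659, 0.2588); from cell (1,4)
  next x-line at t=0.3831, next y-line at t=3.2069; Δt_x=1.0353, Δt_y=3.8637
    x: enter (2,4) at t=0.3831
    x: enter (3,4) at t=1.4183
    x: enter (4,4) at t=2.4536 ← occupied
  → r_6 = 2.4536
beam 7: φ=135°, α=60°
  dir = (cos 60°, sin 60°) = (0.5000, 0.8660); from cell (1,4)
  next x-line at t=0.7400, next y-line at t=0.9584; Δt_x=2.0000, Δt_y=1.1547
    x: enter (2,4) at t=0.7400
    y: enter (2,5) at t=0.9584 ← occupied
  → r_7 = 0.9584

ranges = [0.7275, 0.6522, 1.2600, 3.2818, 6.2007, 2.4536, 0.9584]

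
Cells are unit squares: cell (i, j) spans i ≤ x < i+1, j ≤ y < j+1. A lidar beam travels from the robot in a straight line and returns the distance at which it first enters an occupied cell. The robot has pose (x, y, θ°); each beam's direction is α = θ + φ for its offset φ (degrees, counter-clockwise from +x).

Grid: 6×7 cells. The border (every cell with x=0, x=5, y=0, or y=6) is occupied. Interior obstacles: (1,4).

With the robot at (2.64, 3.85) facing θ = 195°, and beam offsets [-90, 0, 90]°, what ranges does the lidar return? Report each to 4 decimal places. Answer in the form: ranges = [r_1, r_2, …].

ranges = [2.2258, 1.6979, 2.9505]

beam 1: φ=-90°, α=105°
  d=(-0.2588,0.9659)  start (2,3)  tX=2.4728 tY=0.1553  stride 1/|dx|=3.8637 1/|dy|=1.0353
    cross y-line → (2,4), t=0.1553
    cross y-line → (2,5), t=1.1906
    cross y-line → (2,6), t=2.2258 (wall)
  → r_1 = 2.2258
beam 2: φ=0°, α=195°
  d=(-0.9659,-0.2588)  start (2,3)  tX=0.6626 tY=3.2841  stride 1/|dx|=1.0353 1/|dy|=3.8637
    cross x-line → (1,3), t=0.6626
    cross x-line → (0,3), t=1.6979 (wall)
  → r_2 = 1.6979
beam 3: φ=90°, α=285°
  d=(0.2588,-0.9659)  start (2,3)  tX=1.3909 tY=0.8800  stride 1/|dx|=3.8637 1/|dy|=1.0353
    cross y-line → (2,2), t=0.8800
    cross x-line → (3,2), t=1.3909
    cross y-line → (3,1), t=1.9153
    cross y-line → (3,0), t=2.9505 (wall)
  → r_3 = 2.9505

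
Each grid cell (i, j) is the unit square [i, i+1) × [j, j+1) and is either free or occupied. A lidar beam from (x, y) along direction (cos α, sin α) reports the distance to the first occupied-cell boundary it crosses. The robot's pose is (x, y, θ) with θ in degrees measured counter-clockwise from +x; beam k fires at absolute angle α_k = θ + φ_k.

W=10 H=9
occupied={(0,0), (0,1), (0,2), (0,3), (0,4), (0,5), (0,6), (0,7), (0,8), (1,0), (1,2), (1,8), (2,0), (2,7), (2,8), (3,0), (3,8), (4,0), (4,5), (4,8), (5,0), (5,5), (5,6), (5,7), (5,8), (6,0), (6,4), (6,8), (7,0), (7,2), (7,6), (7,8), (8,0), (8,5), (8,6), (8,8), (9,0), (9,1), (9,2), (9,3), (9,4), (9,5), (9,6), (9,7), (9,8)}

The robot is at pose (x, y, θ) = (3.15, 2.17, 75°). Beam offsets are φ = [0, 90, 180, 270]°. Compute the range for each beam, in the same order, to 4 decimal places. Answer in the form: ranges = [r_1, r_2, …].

ranges = [3.2841, 1.1906, 1.2113, 4.5205]

beam 1: φ=0°, α=75°
  d=(0.2588,0.9659)  start (3,2)  tX=3.2841 tY=0.8593  stride 1/|dx|=3.8637 1/|dy|=1.0353
    cross y-line → (3,3), t=0.8593
    cross y-line → (3,4), t=1.8946
    cross y-line → (3,5), t=2.9298
    cross x-line → (4,5), t=3.2841 (wall)
  → r_1 = 3.2841
beam 2: φ=90°, α=165°
  d=(-0.9659,0.2588)  start (3,2)  tX=0.1553 tY=3.2069  stride 1/|dx|=1.0353 1/|dy|=3.8637
    cross x-line → (2,2), t=0.1553
    cross x-line → (1,2), t=1.1906 (wall)
  → r_2 = 1.1906
beam 3: φ=180°, α=255°
  d=(-0.2588,-0.9659)  start (3,2)  tX=0.5796 tY=0.1760  stride 1/|dx|=3.8637 1/|dy|=1.0353
    cross y-line → (3,1), t=0.1760
    cross x-line → (2,1), t=0.5796
    cross y-line → (2,0), t=1.2113 (wall)
  → r_3 = 1.2113
beam 4: φ=270°, α=345°
  d=(0.9659,-0.2588)  start (3,2)  tX=0.8800 tY=0.6568  stride 1/|dx|=1.0353 1/|dy|=3.8637
    cross y-line → (3,1), t=0.6568
    cross x-line → (4,1), t=0.8800
    cross x-line → (5,1), t=1.9153
    cross x-line → (6,1), t=2.9505
    cross x-line → (7,1), t=3.9858
    cross y-line → (7,0), t=4.5205 (wall)
  → r_4 = 4.5205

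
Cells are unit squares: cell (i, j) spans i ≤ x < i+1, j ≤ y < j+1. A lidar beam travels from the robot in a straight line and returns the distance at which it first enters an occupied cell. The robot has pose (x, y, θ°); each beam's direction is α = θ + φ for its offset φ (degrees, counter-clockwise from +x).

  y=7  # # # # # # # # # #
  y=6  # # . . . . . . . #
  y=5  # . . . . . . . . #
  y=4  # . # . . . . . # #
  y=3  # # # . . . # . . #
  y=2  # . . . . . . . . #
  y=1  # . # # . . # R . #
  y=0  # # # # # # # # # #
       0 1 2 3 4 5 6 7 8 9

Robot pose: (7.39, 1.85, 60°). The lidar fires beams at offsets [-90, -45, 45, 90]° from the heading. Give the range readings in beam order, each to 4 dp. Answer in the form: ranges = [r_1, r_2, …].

beam 1: φ=-90°, α=330°
  d=(0.8660,-0.5000)  start (7,1)  tX=0.7044 tY=1.7000  stride 1/|dx|=1.1547 1/|dy|=2.0000
    cross x-line → (8,1), t=0.7044
    cross y-line → (8,0), t=1.7000 (wall)
  → r_1 = 1.7000
beam 2: φ=-45°, α=15°
  d=(0.9659,0.2588)  start (7,1)  tX=0.6315 tY=0.5796  stride 1/|dx|=1.0353 1/|dy|=3.8637
    cross y-line → (7,2), t=0.5796
    cross x-line → (8,2), t=0.6315
    cross x-line → (9,2), t=1.6668 (wall)
  → r_2 = 1.6668
beam 3: φ=45°, α=105°
  d=(-0.2588,0.9659)  start (7,1)  tX=1.5068 tY=0.1553  stride 1/|dx|=3.8637 1/|dy|=1.0353
    cross y-line → (7,2), t=0.1553
    cross y-line → (7,3), t=1.1906
    cross x-line → (6,3), t=1.5068 (wall)
  → r_3 = 1.5068
beam 4: φ=90°, α=150°
  d=(-0.8660,0.5000)  start (7,1)  tX=0.4503 tY=0.3000  stride 1/|dx|=1.1547 1/|dy|=2.0000
    cross y-line → (7,2), t=0.3000
    cross x-line → (6,2), t=0.4503
    cross x-line → (5,2), t=1.6050
    cross y-line → (5,3), t=2.3000
    cross x-line → (4,3), t=2.7597
    cross x-line → (3,3), t=3.9144
    cross y-line → (3,4), t=4.3000
    cross x-line → (2,4), t=5.0691 (wall)
  → r_4 = 5.0691

ranges = [1.7000, 1.6668, 1.5068, 5.0691]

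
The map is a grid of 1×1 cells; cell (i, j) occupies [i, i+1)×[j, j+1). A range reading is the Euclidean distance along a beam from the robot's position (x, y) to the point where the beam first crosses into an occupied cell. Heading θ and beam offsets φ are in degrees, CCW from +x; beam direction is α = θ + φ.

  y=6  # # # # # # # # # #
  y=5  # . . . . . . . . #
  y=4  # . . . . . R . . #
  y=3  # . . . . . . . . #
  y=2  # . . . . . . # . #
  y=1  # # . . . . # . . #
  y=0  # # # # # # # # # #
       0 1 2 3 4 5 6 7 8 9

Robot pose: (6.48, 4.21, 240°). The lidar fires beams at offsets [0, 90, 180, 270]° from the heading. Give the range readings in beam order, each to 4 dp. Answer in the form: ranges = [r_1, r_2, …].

ranges = [3.7066, 2.9098, 2.0669, 3.5800]

beam 1: φ=0°, α=240°
  cosα=-0.5000 sinα=-0.8660 | (6,4) | tMaxX 0.9600 tMaxY 0.2425 | tΔX 2.0000 tΔY 1.1547
    t=0.2425 [y] (6,3)
    t=0.9600 [x] (5,3)
    t=1.3972 [y] (5,2)
    t=2.5519 [y] (5,1)
    t=2.9600 [x] (4,1)
    t=3.7066 [y] (4,0) — stop
  → r_1 = 3.7066
beam 2: φ=90°, α=330°
  cosα=0.8660 sinα=-0.5000 | (6,4) | tMaxX 0.6004 tMaxY 0.4200 | tΔX 1.1547 tΔY 2.0000
    t=0.4200 [y] (6,3)
    t=0.6004 [x] (7,3)
    t=1.7551 [x] (8,3)
    t=2.4200 [y] (8,2)
    t=2.9098 [x] (9,2) — stop
  → r_2 = 2.9098
beam 3: φ=180°, α=60°
  cosα=0.5000 sinα=0.8660 | (6,4) | tMaxX 1.0400 tMaxY 0.9122 | tΔX 2.0000 tΔY 1.1547
    t=0.9122 [y] (6,5)
    t=1.0400 [x] (7,5)
    t=2.0669 [y] (7,6) — stop
  → r_3 = 2.0669
beam 4: φ=270°, α=150°
  cosα=-0.8660 sinα=0.5000 | (6,4) | tMaxX 0.5543 tMaxY 1.5800 | tΔX 1.1547 tΔY 2.0000
    t=0.5543 [x] (5,4)
    t=1.5800 [y] (5,5)
    t=1.7090 [x] (4,5)
    t=2.8637 [x] (3,5)
    t=3.5800 [y] (3,6) — stop
  → r_4 = 3.5800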